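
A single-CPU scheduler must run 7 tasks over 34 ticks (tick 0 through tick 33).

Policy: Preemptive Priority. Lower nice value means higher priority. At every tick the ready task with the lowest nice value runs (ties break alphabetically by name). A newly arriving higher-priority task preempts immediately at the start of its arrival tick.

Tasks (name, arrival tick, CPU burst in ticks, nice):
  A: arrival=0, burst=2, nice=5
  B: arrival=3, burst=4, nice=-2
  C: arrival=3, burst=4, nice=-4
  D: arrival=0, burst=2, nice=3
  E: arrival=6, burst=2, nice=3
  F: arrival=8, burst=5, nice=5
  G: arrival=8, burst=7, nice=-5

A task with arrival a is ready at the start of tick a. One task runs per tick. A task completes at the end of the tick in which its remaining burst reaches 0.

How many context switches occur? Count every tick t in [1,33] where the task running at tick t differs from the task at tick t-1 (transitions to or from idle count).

context switches = 9

t=0: ready={A,D} → run D
t=1: ready={A,D} → run D
t=2: ready={A} → run A
t=3: ready={A,B,C} → run C
t=4: ready={A,B,C} → run C
t=5: ready={A,B,C} → run C
t=6: ready={A,B,C,E} → run C
t=7: ready={A,B,E} → run B
t=8: ready={A,B,E,F,G} → run G
t=9: ready={A,B,E,F,G} → run G
t=10: ready={A,B,E,F,G} → run G
t=11: ready={A,B,E,F,G} → run G
t=12: ready={A,B,E,F,G} → run G
t=13: ready={A,B,E,F,G} → run G
t=14: ready={A,B,E,F,G} → run G
t=15: ready={A,B,E,F} → run B
t=16: ready={A,B,E,F} → run B
t=17: ready={A,B,E,F} → run B
t=18: ready={A,E,F} → run E
t=19: ready={A,E,F} → run E
t=20: ready={A,F} → run A
t=21: ready={F} → run F
t=22: ready={F} → run F
t=23: ready={F} → run F
t=24: ready={F} → run F
t=25: ready={F} → run F
t=26: (idle)
t=27: (idle)
t=28: (idle)
t=29: (idle)
t=30: (idle)
t=31: (idle)
t=32: (idle)
t=33: (idle)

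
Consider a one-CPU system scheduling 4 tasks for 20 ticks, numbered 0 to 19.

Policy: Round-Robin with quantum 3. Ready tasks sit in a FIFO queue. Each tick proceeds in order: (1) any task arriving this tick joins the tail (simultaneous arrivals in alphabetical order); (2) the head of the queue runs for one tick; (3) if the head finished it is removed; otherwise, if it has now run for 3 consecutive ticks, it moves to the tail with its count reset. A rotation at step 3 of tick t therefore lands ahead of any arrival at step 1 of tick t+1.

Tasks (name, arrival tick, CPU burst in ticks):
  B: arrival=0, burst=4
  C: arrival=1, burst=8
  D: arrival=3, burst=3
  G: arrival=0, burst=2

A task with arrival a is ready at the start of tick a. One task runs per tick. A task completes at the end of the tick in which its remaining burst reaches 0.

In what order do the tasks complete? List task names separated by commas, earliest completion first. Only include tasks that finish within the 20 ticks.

t=0: queue=[B,G] q_used=0 → run B
t=1: queue=[B,G,C] q_used=1 → run B
t=2: queue=[B,G,C] q_used=2 → run B
t=3: queue=[G,C,B,D] q_used=0 → run G
t=4: queue=[G,C,B,D] q_used=1 → run G
t=5: queue=[C,B,D] q_used=0 → run C
t=6: queue=[C,B,D] q_used=1 → run C
t=7: queue=[C,B,D] q_used=2 → run C
t=8: queue=[B,D,C] q_used=0 → run B
t=9: queue=[D,C] q_used=0 → run D
t=10: queue=[D,C] q_used=1 → run D
t=11: queue=[D,C] q_used=2 → run D
t=12: queue=[C] q_used=0 → run C
t=13: queue=[C] q_used=1 → run C
t=14: queue=[C] q_used=2 → run C
t=15: queue=[C] q_used=0 → run C
t=16: queue=[C] q_used=1 → run C
t=17: (idle)
t=18: (idle)
t=19: (idle)

completion order = G, B, D, C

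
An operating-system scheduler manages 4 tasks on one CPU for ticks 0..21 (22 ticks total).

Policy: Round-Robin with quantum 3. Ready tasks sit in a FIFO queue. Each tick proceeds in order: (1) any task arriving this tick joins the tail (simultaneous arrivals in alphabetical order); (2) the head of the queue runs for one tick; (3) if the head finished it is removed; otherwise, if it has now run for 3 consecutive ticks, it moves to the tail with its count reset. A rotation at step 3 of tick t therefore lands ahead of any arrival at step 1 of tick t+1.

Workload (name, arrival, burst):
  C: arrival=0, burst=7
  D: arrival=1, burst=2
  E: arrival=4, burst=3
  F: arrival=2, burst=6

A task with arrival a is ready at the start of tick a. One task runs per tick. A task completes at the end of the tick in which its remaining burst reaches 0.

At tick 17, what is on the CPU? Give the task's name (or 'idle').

t=0: queue=[C] q_used=0 → run C
t=1: queue=[C,D] q_used=1 → run C
t=2: queue=[C,D,F] q_used=2 → run C
t=3: queue=[D,F,C] q_used=0 → run D
t=4: queue=[D,F,C,E] q_used=1 → run D
t=5: queue=[F,C,E] q_used=0 → run F
t=6: queue=[F,C,E] q_used=1 → run F
t=7: queue=[F,C,E] q_used=2 → run F
t=8: queue=[C,E,F] q_used=0 → run C
t=9: queue=[C,E,F] q_used=1 → run C
t=10: queue=[C,E,F] q_used=2 → run C
t=11: queue=[E,F,C] q_used=0 → run E
t=12: queue=[E,F,C] q_used=1 → run E
t=13: queue=[E,F,C] q_used=2 → run E
t=14: queue=[F,C] q_used=0 → run F
t=15: queue=[F,C] q_used=1 → run F
t=16: queue=[F,C] q_used=2 → run F
t=17: queue=[C] q_used=0 → run C
t=18: (idle)
t=19: (idle)
t=20: (idle)
t=21: (idle)

running at tick 17 = C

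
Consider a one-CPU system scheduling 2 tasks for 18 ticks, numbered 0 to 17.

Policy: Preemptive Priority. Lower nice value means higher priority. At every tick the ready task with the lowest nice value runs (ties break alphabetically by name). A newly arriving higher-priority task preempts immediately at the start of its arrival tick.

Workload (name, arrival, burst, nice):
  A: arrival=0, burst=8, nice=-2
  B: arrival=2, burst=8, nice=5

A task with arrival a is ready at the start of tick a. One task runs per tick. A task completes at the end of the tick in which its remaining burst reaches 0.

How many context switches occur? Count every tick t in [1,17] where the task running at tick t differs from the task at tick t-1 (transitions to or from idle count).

t=0: ready={A} → run A
t=1: ready={A} → run A
t=2: ready={A,B} → run A
t=3: ready={A,B} → run A
t=4: ready={A,B} → run A
t=5: ready={A,B} → run A
t=6: ready={A,B} → run A
t=7: ready={A,B} → run A
t=8: ready={B} → run B
t=9: ready={B} → run B
t=10: ready={B} → run B
t=11: ready={B} → run B
t=12: ready={B} → run B
t=13: ready={B} → run B
t=14: ready={B} → run B
t=15: ready={B} → run B
t=16: (idle)
t=17: (idle)

context switches = 2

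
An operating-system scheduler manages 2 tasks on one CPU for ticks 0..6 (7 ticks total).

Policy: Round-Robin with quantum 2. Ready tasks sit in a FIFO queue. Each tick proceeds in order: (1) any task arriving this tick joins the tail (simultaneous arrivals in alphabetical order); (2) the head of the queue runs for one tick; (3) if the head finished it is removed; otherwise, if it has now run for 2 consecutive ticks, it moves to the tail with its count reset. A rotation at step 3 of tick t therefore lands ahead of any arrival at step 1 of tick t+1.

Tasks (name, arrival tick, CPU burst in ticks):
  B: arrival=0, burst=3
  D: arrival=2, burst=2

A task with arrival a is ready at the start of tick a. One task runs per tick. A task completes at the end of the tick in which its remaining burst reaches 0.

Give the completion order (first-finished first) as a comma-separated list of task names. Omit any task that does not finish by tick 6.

completion order = B, D

t=0: queue=[B] q_used=0 → run B
t=1: queue=[B] q_used=1 → run B
t=2: queue=[B,D] q_used=0 → run B
t=3: queue=[D] q_used=0 → run D
t=4: queue=[D] q_used=1 → run D
t=5: (idle)
t=6: (idle)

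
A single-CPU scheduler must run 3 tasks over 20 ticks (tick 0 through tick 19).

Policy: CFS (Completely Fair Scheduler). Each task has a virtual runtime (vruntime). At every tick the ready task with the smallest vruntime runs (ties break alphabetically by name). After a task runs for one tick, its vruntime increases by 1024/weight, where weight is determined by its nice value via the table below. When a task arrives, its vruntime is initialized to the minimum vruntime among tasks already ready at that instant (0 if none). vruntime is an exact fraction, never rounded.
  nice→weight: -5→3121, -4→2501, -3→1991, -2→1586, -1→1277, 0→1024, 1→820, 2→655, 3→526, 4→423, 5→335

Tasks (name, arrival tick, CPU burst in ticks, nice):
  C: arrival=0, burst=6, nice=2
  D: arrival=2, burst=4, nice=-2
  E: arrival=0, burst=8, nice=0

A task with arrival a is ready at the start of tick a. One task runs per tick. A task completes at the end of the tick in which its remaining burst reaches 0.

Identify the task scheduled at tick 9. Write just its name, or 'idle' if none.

t=0: vr[C=0 E=0] → run C
t=1: vr[C=1024/655 E=0] → run E
t=2: vr[C=1024/655 D=1 E=1] → run D
t=3: vr[C=1024/655 D=1305/793 E=1] → run E
t=4: vr[C=1024/655 D=1305/793 E=2] → run C
t=5: vr[C=2048/655 D=1305/793 E=2] → run D
t=6: vr[C=2048/655 D=1817/793 E=2] → run E
t=7: vr[C=2048/655 D=1817/793 E=3] → run D
t=8: vr[C=2048/655 D=2329/793 E=3] → run D
t=9: vr[C=2048/655 E=3] → run E
t=10: vr[C=2048/655 E=4] → run C
t=11: vr[C=3072/655 E=4] → run E
t=12: vr[C=3072/655 E=5] → run C
t=13: vr[C=4096/655 E=5] → run E
t=14: vr[C=4096/655 E=6] → run E
t=15: vr[C=4096/655 E=7] → run C
t=16: vr[C=1024/131 E=7] → run E
t=17: vr[C=1024/131] → run C
t=18: (idle)
t=19: (idle)

running at tick 9 = E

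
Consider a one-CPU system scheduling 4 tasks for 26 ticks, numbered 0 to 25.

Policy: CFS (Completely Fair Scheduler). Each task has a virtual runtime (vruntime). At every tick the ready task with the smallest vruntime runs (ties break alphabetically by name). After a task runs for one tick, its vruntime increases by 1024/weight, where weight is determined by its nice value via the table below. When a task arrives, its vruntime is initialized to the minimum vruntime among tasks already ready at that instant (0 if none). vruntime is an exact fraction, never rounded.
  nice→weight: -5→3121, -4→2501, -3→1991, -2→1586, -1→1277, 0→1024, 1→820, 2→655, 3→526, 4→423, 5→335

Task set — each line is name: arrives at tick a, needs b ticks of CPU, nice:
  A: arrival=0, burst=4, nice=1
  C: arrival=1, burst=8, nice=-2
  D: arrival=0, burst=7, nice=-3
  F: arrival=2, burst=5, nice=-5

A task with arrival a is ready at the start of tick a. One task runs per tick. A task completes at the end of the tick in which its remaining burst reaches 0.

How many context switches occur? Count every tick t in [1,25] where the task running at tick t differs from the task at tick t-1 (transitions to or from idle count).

t=0: vr[A=0 D=0] → run A
t=1: vr[A=256/205 C=0 D=0] → run C
t=2: vr[A=256/205 C=512/793 D=0 F=0] → run D
t=3: vr[A=256/205 C=512/793 D=1024/1991 F=0] → run F
t=4: vr[A=256/205 C=512/793 D=1024/1991 F=1024/3121] → run F
t=5: vr[A=256/205 C=512/793 D=1024/1991 F=2048/3121] → run D
t=6: vr[A=256/205 C=512/793 D=2048/1991 F=2048/3121] → run C
t=7: vr[A=256/205 C=1024/793 D=2048/1991 F=2048/3121] → run F
t=8: vr[A=256/205 C=1024/793 D=2048/1991 F=3072/3121] → run F
t=9: vr[A=256/205 C=1024/793 D=2048/1991 F=4096/3121] → run D
t=10: vr[A=256/205 C=1024/793 D=3072/1991 F=4096/3121] → run A
t=11: vr[A=512/205 C=1024/793 D=3072/1991 F=4096/3121] → run C
t=12: vr[A=512/205 C=1536/793 D=3072/1991 F=4096/3121] → run F
t=13: vr[A=512/205 C=1536/793 D=3072/1991] → run D
t=14: vr[A=512/205 C=1536/793 D=4096/1991] → run C
t=15: vr[A=512/205 C=2048/793 D=4096/1991] → run D
t=16: vr[A=512/205 C=2048/793 D=5120/1991] → run A
t=17: vr[A=768/205 C=2048/793 D=5120/1991] → run D
t=18: vr[A=768/205 C=2048/793 D=6144/1991] → run C
t=19: vr[A=768/205 C=2560/793 D=6144/1991] → run D
t=20: vr[A=768/205 C=2560/793] → run C
t=21: vr[A=768/205 C=3072/793] → run A
t=22: vr[C=3072/793] → run C
t=23: vr[C=3584/793] → run C
t=24: (idle)
t=25: (idle)

context switches = 21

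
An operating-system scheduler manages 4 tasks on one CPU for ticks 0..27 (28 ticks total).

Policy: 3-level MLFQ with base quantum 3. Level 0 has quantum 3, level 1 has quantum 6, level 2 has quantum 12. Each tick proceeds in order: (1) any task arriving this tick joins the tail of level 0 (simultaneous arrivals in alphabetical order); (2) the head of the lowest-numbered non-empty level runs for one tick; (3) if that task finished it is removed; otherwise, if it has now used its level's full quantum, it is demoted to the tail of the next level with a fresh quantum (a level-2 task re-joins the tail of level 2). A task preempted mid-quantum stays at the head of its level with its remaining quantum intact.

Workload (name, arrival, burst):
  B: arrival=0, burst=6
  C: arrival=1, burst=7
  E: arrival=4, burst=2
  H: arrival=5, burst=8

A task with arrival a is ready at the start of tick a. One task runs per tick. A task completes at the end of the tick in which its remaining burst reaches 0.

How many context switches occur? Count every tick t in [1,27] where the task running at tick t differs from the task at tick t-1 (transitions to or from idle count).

t=0: L0/L1/L2 = B/-/- → run B
t=1: L0/L1/L2 = BC/-/- → run B
t=2: L0/L1/L2 = BC/-/- → run B
t=3: L0/L1/L2 = C/B/- → run C
t=4: L0/L1/L2 = CE/B/- → run C
t=5: L0/L1/L2 = CEH/B/- → run C
t=6: L0/L1/L2 = EH/BC/- → run E
t=7: L0/L1/L2 = EH/BC/- → run E
t=8: L0/L1/L2 = H/BC/- → run H
t=9: L0/L1/L2 = H/BC/- → run H
t=10: L0/L1/L2 = H/BC/- → run H
t=11: L0/L1/L2 = -/BCH/- → run B
t=12: L0/L1/L2 = -/BCH/- → run B
t=13: L0/L1/L2 = -/BCH/- → run B
t=14: L0/L1/L2 = -/CH/- → run C
t=15: L0/L1/L2 = -/CH/- → run C
t=16: L0/L1/L2 = -/CH/- → run C
t=17: L0/L1/L2 = -/CH/- → run C
t=18: L0/L1/L2 = -/H/- → run H
t=19: L0/L1/L2 = -/H/- → run H
t=20: L0/L1/L2 = -/H/- → run H
t=21: L0/L1/L2 = -/H/- → run H
t=22: L0/L1/L2 = -/H/- → run H
t=23: (idle)
t=24: (idle)
t=25: (idle)
t=26: (idle)
t=27: (idle)

context switches = 7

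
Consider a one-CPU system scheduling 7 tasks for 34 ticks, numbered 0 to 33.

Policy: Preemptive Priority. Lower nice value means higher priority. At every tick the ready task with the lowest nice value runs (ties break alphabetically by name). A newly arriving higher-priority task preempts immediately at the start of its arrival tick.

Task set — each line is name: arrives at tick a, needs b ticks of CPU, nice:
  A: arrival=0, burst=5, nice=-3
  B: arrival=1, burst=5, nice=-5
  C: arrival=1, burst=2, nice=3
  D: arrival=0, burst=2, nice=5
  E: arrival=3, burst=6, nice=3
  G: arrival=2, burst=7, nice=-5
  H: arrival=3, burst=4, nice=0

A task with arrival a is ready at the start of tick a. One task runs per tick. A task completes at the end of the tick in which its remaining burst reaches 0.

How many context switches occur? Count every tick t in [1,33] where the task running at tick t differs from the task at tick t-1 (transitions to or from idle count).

t=0: ready={A,D} → run A
t=1: ready={A,B,C,D} → run B
t=2: ready={A,B,C,D,G} → run B
t=3: ready={A,B,C,D,E,G,H} → run B
t=4: ready={A,B,C,D,E,G,H} → run B
t=5: ready={A,B,C,D,E,G,H} → run B
t=6: ready={A,C,D,E,G,H} → run G
t=7: ready={A,C,D,E,G,H} → run G
t=8: ready={A,C,D,E,G,H} → run G
t=9: ready={A,C,D,E,G,H} → run G
t=10: ready={A,C,D,E,G,H} → run G
t=11: ready={A,C,D,E,G,H} → run G
t=12: ready={A,C,D,E,G,H} → run G
t=13: ready={A,C,D,E,H} → run A
t=14: ready={A,C,D,E,H} → run A
t=15: ready={A,C,D,E,H} → run A
t=16: ready={A,C,D,E,H} → run A
t=17: ready={C,D,E,H} → run H
t=18: ready={C,D,E,H} → run H
t=19: ready={C,D,E,H} → run H
t=20: ready={C,D,E,H} → run H
t=21: ready={C,D,E} → run C
t=22: ready={C,D,E} → run C
t=23: ready={D,E} → run E
t=24: ready={D,E} → run E
t=25: ready={D,E} → run E
t=26: ready={D,E} → run E
t=27: ready={D,E} → run E
t=28: ready={D,E} → run E
t=29: ready={D} → run D
t=30: ready={D} → run D
t=31: (idle)
t=32: (idle)
t=33: (idle)

context switches = 8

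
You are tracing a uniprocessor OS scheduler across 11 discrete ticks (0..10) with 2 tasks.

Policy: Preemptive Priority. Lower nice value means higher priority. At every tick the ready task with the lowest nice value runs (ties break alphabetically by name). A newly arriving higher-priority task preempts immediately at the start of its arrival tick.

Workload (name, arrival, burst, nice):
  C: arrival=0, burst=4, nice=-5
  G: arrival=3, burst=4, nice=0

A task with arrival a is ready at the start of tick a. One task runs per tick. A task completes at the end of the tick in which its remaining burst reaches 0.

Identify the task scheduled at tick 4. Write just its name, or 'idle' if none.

t=0: ready={C} → run C
t=1: ready={C} → run C
t=2: ready={C} → run C
t=3: ready={C,G} → run C
t=4: ready={G} → run G
t=5: ready={G} → run G
t=6: ready={G} → run G
t=7: ready={G} → run G
t=8: (idle)
t=9: (idle)
t=10: (idle)

running at tick 4 = G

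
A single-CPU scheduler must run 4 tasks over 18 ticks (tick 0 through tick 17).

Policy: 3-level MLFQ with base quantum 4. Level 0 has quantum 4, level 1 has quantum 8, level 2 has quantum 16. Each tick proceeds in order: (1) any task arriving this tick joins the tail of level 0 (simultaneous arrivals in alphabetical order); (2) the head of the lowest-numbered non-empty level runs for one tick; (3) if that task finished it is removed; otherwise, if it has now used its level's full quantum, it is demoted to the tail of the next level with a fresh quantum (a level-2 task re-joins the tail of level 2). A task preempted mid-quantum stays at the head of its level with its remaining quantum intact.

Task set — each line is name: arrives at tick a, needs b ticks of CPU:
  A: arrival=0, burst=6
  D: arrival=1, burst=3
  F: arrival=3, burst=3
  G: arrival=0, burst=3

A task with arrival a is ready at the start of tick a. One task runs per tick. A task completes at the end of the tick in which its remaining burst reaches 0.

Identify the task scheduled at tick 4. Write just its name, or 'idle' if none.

t=0: L0/L1/L2 = AG/-/- → run A
t=1: L0/L1/L2 = AGD/-/- → run A
t=2: L0/L1/L2 = AGD/-/- → run A
t=3: L0/L1/L2 = AGDF/-/- → run A
t=4: L0/L1/L2 = GDF/A/- → run G
t=5: L0/L1/L2 = GDF/A/- → run G
t=6: L0/L1/L2 = GDF/A/- → run G
t=7: L0/L1/L2 = DF/A/- → run D
t=8: L0/L1/L2 = DF/A/- → run D
t=9: L0/L1/L2 = DF/A/- → run D
t=10: L0/L1/L2 = F/A/- → run F
t=11: L0/L1/L2 = F/A/- → run F
t=12: L0/L1/L2 = F/A/- → run F
t=13: L0/L1/L2 = -/A/- → run A
t=14: L0/L1/L2 = -/A/- → run A
t=15: (idle)
t=16: (idle)
t=17: (idle)

running at tick 4 = G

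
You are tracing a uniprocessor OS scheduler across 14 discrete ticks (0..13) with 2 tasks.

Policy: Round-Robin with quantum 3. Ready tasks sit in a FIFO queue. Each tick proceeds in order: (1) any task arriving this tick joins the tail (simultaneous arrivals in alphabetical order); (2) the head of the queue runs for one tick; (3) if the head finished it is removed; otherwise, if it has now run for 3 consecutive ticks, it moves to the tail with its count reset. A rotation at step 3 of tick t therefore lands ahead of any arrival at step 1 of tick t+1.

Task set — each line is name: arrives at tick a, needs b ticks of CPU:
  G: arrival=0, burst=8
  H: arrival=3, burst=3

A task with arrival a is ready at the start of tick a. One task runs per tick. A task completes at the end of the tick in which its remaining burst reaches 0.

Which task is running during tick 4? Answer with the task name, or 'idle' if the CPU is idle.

running at tick 4 = G

t=0: queue=[G] q_used=0 → run G
t=1: queue=[G] q_used=1 → run G
t=2: queue=[G] q_used=2 → run G
t=3: queue=[G,H] q_used=0 → run G
t=4: queue=[G,H] q_used=1 → run G
t=5: queue=[G,H] q_used=2 → run G
t=6: queue=[H,G] q_used=0 → run H
t=7: queue=[H,G] q_used=1 → run H
t=8: queue=[H,G] q_used=2 → run H
t=9: queue=[G] q_used=0 → run G
t=10: queue=[G] q_used=1 → run G
t=11: (idle)
t=12: (idle)
t=13: (idle)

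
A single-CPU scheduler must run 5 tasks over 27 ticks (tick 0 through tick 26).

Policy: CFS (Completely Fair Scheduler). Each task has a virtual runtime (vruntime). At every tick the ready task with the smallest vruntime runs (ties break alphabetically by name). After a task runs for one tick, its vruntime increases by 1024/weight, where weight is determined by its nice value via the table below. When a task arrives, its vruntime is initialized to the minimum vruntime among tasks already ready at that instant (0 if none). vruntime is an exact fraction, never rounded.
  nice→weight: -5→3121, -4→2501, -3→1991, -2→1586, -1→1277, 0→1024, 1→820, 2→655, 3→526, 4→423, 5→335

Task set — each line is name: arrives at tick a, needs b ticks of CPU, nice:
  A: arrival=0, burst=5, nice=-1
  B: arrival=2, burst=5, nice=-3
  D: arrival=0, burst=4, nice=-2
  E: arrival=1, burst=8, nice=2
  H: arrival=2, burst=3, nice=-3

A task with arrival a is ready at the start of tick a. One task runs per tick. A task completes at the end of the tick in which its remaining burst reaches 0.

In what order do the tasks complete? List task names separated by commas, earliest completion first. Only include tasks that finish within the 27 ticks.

t=0: vr[A=0 D=0] → run A
t=1: vr[A=1024/1277 D=0 E=0] → run D
t=2: vr[A=1024/1277 B=0 D=512/793 E=0 H=0] → run B
t=3: vr[A=1024/1277 B=1024/1991 D=512/793 E=0 H=0] → run E
t=4: vr[A=1024/1277 B=1024/1991 D=512/793 E=1024/655 H=0] → run H
t=5: vr[A=1024/1277 B=1024/1991 D=512/793 E=1024/655 H=1024/1991] → run B
t=6: vr[A=1024/1277 B=2048/1991 D=512/793 E=1024/655 H=1024/1991] → run H
t=7: vr[A=1024/1277 B=2048/1991 D=512/793 E=1024/655 H=2048/1991] → run D
t=8: vr[A=1024/1277 B=2048/1991 D=1024/793 E=1024/655 H=2048/1991] → run A
t=9: vr[A=2048/1277 B=2048/1991 D=1024/793 E=1024/655 H=2048/1991] → run B
t=10: vr[A=2048/1277 B=3072/1991 D=1024/793 E=1024/655 H=2048/1991] → run H
t=11: vr[A=2048/1277 B=3072/1991 D=1024/793 E=1024/655] → run D
t=12: vr[A=2048/1277 B=3072/1991 D=1536/793 E=1024/655] → run B
t=13: vr[A=2048/1277 B=4096/1991 D=1536/793 E=1024/655] → run E
t=14: vr[A=2048/1277 B=4096/1991 D=1536/793 E=2048/655] → run A
t=15: vr[A=3072/1277 B=4096/1991 D=1536/793 E=2048/655] → run D
t=16: vr[A=3072/1277 B=4096/1991 E=2048/655] → run B
t=17: vr[A=3072/1277 E=2048/655] → run A
t=18: vr[A=4096/1277 E=2048/655] → run E
t=19: vr[A=4096/1277 E=3072/655] → run A
t=20: vr[E=3072/655] → run E
t=21: vr[E=4096/655] → run E
t=22: vr[E=1024/131] → run E
t=23: vr[E=6144/655] → run E
t=24: vr[E=7168/655] → run E
t=25: (idle)
t=26: (idle)

completion order = H, D, B, A, E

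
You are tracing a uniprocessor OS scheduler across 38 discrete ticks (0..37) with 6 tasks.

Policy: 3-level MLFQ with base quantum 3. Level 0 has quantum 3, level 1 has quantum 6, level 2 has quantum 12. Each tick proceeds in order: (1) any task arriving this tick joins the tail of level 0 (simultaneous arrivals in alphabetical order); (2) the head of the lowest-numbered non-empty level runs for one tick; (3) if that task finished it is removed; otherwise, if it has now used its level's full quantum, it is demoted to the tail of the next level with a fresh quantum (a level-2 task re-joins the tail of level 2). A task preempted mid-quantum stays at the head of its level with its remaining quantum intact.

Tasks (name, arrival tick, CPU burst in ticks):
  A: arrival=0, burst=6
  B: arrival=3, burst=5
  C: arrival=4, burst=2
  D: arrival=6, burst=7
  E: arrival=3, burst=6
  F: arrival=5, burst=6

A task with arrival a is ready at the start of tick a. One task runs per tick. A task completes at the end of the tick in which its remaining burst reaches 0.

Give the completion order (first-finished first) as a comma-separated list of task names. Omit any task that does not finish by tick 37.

completion order = C, A, B, E, F, D

t=0: L0/L1/L2 = A/-/- → run A
t=1: L0/L1/L2 = A/-/- → run A
t=2: L0/L1/L2 = A/-/- → run A
t=3: L0/L1/L2 = BE/A/- → run B
t=4: L0/L1/L2 = BEC/A/- → run B
t=5: L0/L1/L2 = BECF/A/- → run B
t=6: L0/L1/L2 = ECFD/AB/- → run E
t=7: L0/L1/L2 = ECFD/AB/- → run E
t=8: L0/L1/L2 = ECFD/AB/- → run E
t=9: L0/L1/L2 = CFD/ABE/- → run C
t=10: L0/L1/L2 = CFD/ABE/- → run C
t=11: L0/L1/L2 = FD/ABE/- → run F
t=12: L0/L1/L2 = FD/ABE/- → run F
t=13: L0/L1/L2 = FD/ABE/- → run F
t=14: L0/L1/L2 = D/ABEF/- → run D
t=15: L0/L1/L2 = D/ABEF/- → run D
t=16: L0/L1/L2 = D/ABEF/- → run D
t=17: L0/L1/L2 = -/ABEFD/- → run A
t=18: L0/L1/L2 = -/ABEFD/- → run A
t=19: L0/L1/L2 = -/ABEFD/- → run A
t=20: L0/L1/L2 = -/BEFD/- → run B
t=21: L0/L1/L2 = -/BEFD/- → run B
t=22: L0/L1/L2 = -/EFD/- → run E
t=23: L0/L1/L2 = -/EFD/- → run E
t=24: L0/L1/L2 = -/EFD/- → run E
t=25: L0/L1/L2 = -/FD/- → run F
t=26: L0/L1/L2 = -/FD/- → run F
t=27: L0/L1/L2 = -/FD/- → run F
t=28: L0/L1/L2 = -/D/- → run D
t=29: L0/L1/L2 = -/D/- → run D
t=30: L0/L1/L2 = -/D/- → run D
t=31: L0/L1/L2 = -/D/- → run D
t=32: (idle)
t=33: (idle)
t=34: (idle)
t=35: (idle)
t=36: (idle)
t=37: (idle)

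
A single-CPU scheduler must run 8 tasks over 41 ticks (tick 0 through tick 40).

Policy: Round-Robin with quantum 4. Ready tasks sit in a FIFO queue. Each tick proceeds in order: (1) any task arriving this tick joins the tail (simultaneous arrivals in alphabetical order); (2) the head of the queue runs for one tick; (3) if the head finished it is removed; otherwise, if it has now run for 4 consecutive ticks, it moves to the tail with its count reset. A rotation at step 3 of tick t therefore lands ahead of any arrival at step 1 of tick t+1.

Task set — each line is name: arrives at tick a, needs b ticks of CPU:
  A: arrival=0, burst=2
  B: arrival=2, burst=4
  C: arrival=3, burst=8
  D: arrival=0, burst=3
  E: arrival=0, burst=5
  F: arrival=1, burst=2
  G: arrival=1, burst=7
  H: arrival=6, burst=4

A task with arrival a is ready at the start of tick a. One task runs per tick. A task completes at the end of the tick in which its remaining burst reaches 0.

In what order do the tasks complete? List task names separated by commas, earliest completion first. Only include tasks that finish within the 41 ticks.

t=0: queue=[A,D,E] q_used=0 → run A
t=1: queue=[A,D,E,F,G] q_used=1 → run A
t=2: queue=[D,E,F,G,B] q_used=0 → run D
t=3: queue=[D,E,F,G,B,C] q_used=1 → run D
t=4: queue=[D,E,F,G,B,C] q_used=2 → run D
t=5: queue=[E,F,G,B,C] q_used=0 → run E
t=6: queue=[E,F,G,B,C,H] q_used=1 → run E
t=7: queue=[E,F,G,B,C,H] q_used=2 → run E
t=8: queue=[E,F,G,B,C,H] q_used=3 → run E
t=9: queue=[F,G,B,C,H,E] q_used=0 → run F
t=10: queue=[F,G,B,C,H,E] q_used=1 → run F
t=11: queue=[G,B,C,H,E] q_used=0 → run G
t=12: queue=[G,B,C,H,E] q_used=1 → run G
t=13: queue=[G,B,C,H,E] q_used=2 → run G
t=14: queue=[G,B,C,H,E] q_used=3 → run G
t=15: queue=[B,C,H,E,G] q_used=0 → run B
t=16: queue=[B,C,H,E,G] q_used=1 → run B
t=17: queue=[B,C,H,E,G] q_used=2 → run B
t=18: queue=[B,C,H,E,G] q_used=3 → run B
t=19: queue=[C,H,E,G] q_used=0 → run C
t=20: queue=[C,H,E,G] q_used=1 → run C
t=21: queue=[C,H,E,G] q_used=2 → run C
t=22: queue=[C,H,E,G] q_used=3 → run C
t=23: queue=[H,E,G,C] q_used=0 → run H
t=24: queue=[H,E,G,C] q_used=1 → run H
t=25: queue=[H,E,G,C] q_used=2 → run H
t=26: queue=[H,E,G,C] q_used=3 → run H
t=27: queue=[E,G,C] q_used=0 → run E
t=28: queue=[G,C] q_used=0 → run G
t=29: queue=[G,C] q_used=1 → run G
t=30: queue=[G,C] q_used=2 → run G
t=31: queue=[C] q_used=0 → run C
t=32: queue=[C] q_used=1 → run C
t=33: queue=[C] q_used=2 → run C
t=34: queue=[C] q_used=3 → run C
t=35: (idle)
t=36: (idle)
t=37: (idle)
t=38: (idle)
t=39: (idle)
t=40: (idle)

completion order = A, D, F, B, H, E, G, C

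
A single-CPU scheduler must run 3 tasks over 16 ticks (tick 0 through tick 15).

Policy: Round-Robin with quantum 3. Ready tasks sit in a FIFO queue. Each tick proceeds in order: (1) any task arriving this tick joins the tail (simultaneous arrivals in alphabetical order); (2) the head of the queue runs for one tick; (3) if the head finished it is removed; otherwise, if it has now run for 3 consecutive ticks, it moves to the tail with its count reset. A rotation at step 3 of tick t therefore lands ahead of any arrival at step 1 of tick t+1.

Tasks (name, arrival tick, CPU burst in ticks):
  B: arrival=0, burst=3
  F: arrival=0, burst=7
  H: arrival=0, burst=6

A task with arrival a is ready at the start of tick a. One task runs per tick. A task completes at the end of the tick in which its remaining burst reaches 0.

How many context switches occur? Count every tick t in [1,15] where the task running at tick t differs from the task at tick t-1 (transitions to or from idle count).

context switches = 5

t=0: queue=[B,F,H] q_used=0 → run B
t=1: queue=[B,F,H] q_used=1 → run B
t=2: queue=[B,F,H] q_used=2 → run B
t=3: queue=[F,H] q_used=0 → run F
t=4: queue=[F,H] q_used=1 → run F
t=5: queue=[F,H] q_used=2 → run F
t=6: queue=[H,F] q_used=0 → run H
t=7: queue=[H,F] q_used=1 → run H
t=8: queue=[H,F] q_used=2 → run H
t=9: queue=[F,H] q_used=0 → run F
t=10: queue=[F,H] q_used=1 → run F
t=11: queue=[F,H] q_used=2 → run F
t=12: queue=[H,F] q_used=0 → run H
t=13: queue=[H,F] q_used=1 → run H
t=14: queue=[H,F] q_used=2 → run H
t=15: queue=[F] q_used=0 → run F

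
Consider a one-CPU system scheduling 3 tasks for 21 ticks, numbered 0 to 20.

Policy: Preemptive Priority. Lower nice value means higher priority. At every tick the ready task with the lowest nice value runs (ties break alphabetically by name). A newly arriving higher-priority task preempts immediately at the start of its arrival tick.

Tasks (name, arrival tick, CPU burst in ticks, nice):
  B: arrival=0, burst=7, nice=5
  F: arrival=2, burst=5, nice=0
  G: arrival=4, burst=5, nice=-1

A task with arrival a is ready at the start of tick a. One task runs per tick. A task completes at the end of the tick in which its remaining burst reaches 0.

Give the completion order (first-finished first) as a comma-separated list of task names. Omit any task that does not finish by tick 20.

completion order = G, F, B

t=0: ready={B} → run B
t=1: ready={B} → run B
t=2: ready={B,F} → run F
t=3: ready={B,F} → run F
t=4: ready={B,F,G} → run G
t=5: ready={B,F,G} → run G
t=6: ready={B,F,G} → run G
t=7: ready={B,F,G} → run G
t=8: ready={B,F,G} → run G
t=9: ready={B,F} → run F
t=10: ready={B,F} → run F
t=11: ready={B,F} → run F
t=12: ready={B} → run B
t=13: ready={B} → run B
t=14: ready={B} → run B
t=15: ready={B} → run B
t=16: ready={B} → run B
t=17: (idle)
t=18: (idle)
t=19: (idle)
t=20: (idle)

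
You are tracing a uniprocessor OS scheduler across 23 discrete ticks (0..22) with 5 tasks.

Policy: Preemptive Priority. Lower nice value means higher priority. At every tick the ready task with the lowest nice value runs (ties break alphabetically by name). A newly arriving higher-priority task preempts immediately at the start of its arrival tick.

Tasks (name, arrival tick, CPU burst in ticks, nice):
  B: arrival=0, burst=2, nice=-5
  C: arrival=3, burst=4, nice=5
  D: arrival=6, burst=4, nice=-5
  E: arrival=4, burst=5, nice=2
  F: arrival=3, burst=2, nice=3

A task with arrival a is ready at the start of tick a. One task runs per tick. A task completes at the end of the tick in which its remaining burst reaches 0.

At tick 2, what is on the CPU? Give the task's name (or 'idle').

running at tick 2 = idle

t=0: ready={B} → run B
t=1: ready={B} → run B
t=2: (idle)
t=3: ready={C,F} → run F
t=4: ready={C,E,F} → run E
t=5: ready={C,E,F} → run E
t=6: ready={C,D,E,F} → run D
t=7: ready={C,D,E,F} → run D
t=8: ready={C,D,E,F} → run D
t=9: ready={C,D,E,F} → run D
t=10: ready={C,E,F} → run E
t=11: ready={C,E,F} → run E
t=12: ready={C,E,F} → run E
t=13: ready={C,F} → run F
t=14: ready={C} → run C
t=15: ready={C} → run C
t=16: ready={C} → run C
t=17: ready={C} → run C
t=18: (idle)
t=19: (idle)
t=20: (idle)
t=21: (idle)
t=22: (idle)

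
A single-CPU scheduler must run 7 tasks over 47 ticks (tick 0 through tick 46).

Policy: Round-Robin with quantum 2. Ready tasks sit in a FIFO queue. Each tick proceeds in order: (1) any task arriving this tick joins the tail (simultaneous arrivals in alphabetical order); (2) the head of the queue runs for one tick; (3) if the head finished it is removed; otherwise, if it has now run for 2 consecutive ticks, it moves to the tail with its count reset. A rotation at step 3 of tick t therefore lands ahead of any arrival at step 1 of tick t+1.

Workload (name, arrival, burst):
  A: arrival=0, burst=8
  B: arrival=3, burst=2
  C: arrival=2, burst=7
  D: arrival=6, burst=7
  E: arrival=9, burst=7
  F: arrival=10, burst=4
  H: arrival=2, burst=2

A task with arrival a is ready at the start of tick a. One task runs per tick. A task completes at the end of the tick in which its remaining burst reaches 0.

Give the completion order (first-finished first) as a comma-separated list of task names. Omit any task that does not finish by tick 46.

completion order = H, B, A, F, C, D, E

t=0: queue=[A] q_used=0 → run A
t=1: queue=[A] q_used=1 → run A
t=2: queue=[A,C,H] q_used=0 → run A
t=3: queue=[A,C,H,B] q_used=1 → run A
t=4: queue=[C,H,B,A] q_used=0 → run C
t=5: queue=[C,H,B,A] q_used=1 → run C
t=6: queue=[H,B,A,C,D] q_used=0 → run H
t=7: queue=[H,B,A,C,D] q_used=1 → run H
t=8: queue=[B,A,C,D] q_used=0 → run B
t=9: queue=[B,A,C,D,E] q_used=1 → run B
t=10: queue=[A,C,D,E,F] q_used=0 → run A
t=11: queue=[A,C,D,E,F] q_used=1 → run A
t=12: queue=[C,D,E,F,A] q_used=0 → run C
t=13: queue=[C,D,E,F,A] q_used=1 → run C
t=14: queue=[D,E,F,A,C] q_used=0 → run D
t=15: queue=[D,E,F,A,C] q_used=1 → run D
t=16: queue=[E,F,A,C,D] q_used=0 → run E
t=17: queue=[E,F,A,C,D] q_used=1 → run E
t=18: queue=[F,A,C,D,E] q_used=0 → run F
t=19: queue=[F,A,C,D,E] q_used=1 → run F
t=20: queue=[A,C,D,E,F] q_used=0 → run A
t=21: queue=[A,C,D,E,F] q_used=1 → run A
t=22: queue=[C,D,E,F] q_used=0 → run C
t=23: queue=[C,D,E,F] q_used=1 → run C
t=24: queue=[D,E,F,C] q_used=0 → run D
t=25: queue=[D,E,F,C] q_used=1 → run D
t=26: queue=[E,F,C,D] q_used=0 → run E
t=27: queue=[E,F,C,D] q_used=1 → run E
t=28: queue=[F,C,D,E] q_used=0 → run F
t=29: queue=[F,C,D,E] q_used=1 → run F
t=30: queue=[C,D,E] q_used=0 → run C
t=31: queue=[D,E] q_used=0 → run D
t=32: queue=[D,E] q_used=1 → run D
t=33: queue=[E,D] q_used=0 → run E
t=34: queue=[E,D] q_used=1 → run E
t=35: queue=[D,E] q_used=0 → run D
t=36: queue=[E] q_used=0 → run E
t=37: (idle)
t=38: (idle)
t=39: (idle)
t=40: (idle)
t=41: (idle)
t=42: (idle)
t=43: (idle)
t=44: (idle)
t=45: (idle)
t=46: (idle)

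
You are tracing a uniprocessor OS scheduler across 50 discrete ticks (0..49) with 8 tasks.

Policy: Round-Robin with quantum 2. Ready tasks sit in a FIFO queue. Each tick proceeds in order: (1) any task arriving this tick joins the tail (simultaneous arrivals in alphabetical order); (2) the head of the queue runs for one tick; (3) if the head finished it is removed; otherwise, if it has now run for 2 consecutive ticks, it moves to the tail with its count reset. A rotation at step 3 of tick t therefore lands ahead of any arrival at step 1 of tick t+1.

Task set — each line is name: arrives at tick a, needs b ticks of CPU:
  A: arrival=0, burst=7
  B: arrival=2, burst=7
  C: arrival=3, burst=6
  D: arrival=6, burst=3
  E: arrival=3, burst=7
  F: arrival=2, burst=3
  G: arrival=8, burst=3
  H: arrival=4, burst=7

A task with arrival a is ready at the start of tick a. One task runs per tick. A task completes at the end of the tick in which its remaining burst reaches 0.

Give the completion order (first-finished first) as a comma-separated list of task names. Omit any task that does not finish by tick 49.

t=0: queue=[A] q_used=0 → run A
t=1: queue=[A] q_used=1 → run A
t=2: queue=[A,B,F] q_used=0 → run A
t=3: queue=[A,B,F,C,E] q_used=1 → run A
t=4: queue=[B,F,C,E,A,H] q_used=0 → run B
t=5: queue=[B,F,C,E,A,H] q_used=1 → run B
t=6: queue=[F,C,E,A,H,B,D] q_used=0 → run F
t=7: queue=[F,C,E,A,H,B,D] q_used=1 → run F
t=8: queue=[C,E,A,H,B,D,F,G] q_used=0 → run C
t=9: queue=[C,E,A,H,B,D,F,G] q_used=1 → run C
t=10: queue=[E,A,H,B,D,F,G,C] q_used=0 → run E
t=11: queue=[E,A,H,B,D,F,G,C] q_used=1 → run E
t=12: queue=[A,H,B,D,F,G,C,E] q_used=0 → run A
t=13: queue=[A,H,B,D,F,G,C,E] q_used=1 → run A
t=14: queue=[H,B,D,F,G,C,E,A] q_used=0 → run H
t=15: queue=[H,B,D,F,G,C,E,A] q_used=1 → run H
t=16: queue=[B,D,F,G,C,E,A,H] q_used=0 → run B
t=17: queue=[B,D,F,G,C,E,A,H] q_used=1 → run B
t=18: queue=[D,F,G,C,E,A,H,B] q_used=0 → run D
t=19: queue=[D,F,G,C,E,A,H,B] q_used=1 → run D
t=20: queue=[F,G,C,E,A,H,B,D] q_used=0 → run F
t=21: queue=[G,C,E,A,H,B,D] q_used=0 → run G
t=22: queue=[G,C,E,A,H,B,D] q_used=1 → run G
t=23: queue=[C,E,A,H,B,D,G] q_used=0 → run C
t=24: queue=[C,E,A,H,B,D,G] q_used=1 → run C
t=25: queue=[E,A,H,B,D,G,C] q_used=0 → run E
t=26: queue=[E,A,H,B,D,G,C] q_used=1 → run E
t=27: queue=[A,H,B,D,G,C,E] q_used=0 → run A
t=28: queue=[H,B,D,G,C,E] q_used=0 → run H
t=29: queue=[H,B,D,G,C,E] q_used=1 → run H
t=30: queue=[B,D,G,C,E,H] q_used=0 → run B
t=31: queue=[B,D,G,C,E,H] q_used=1 → run B
t=32: queue=[D,G,C,E,H,B] q_used=0 → run D
t=33: queue=[G,C,E,H,B] q_used=0 → run G
t=34: queue=[C,E,H,B] q_used=0 → run C
t=35: queue=[C,E,H,B] q_used=1 → run C
t=36: queue=[E,H,B] q_used=0 → run E
t=37: queue=[E,H,B] q_used=1 → run E
t=38: queue=[H,B,E] q_used=0 → run H
t=39: queue=[H,B,E] q_used=1 → run H
t=40: queue=[B,E,H] q_used=0 → run B
t=41: queue=[E,H] q_used=0 → run E
t=42: queue=[H] q_used=0 → run H
t=43: (idle)
t=44: (idle)
t=45: (idle)
t=46: (idle)
t=47: (idle)
t=48: (idle)
t=49: (idle)

completion order = F, A, D, G, C, B, E, H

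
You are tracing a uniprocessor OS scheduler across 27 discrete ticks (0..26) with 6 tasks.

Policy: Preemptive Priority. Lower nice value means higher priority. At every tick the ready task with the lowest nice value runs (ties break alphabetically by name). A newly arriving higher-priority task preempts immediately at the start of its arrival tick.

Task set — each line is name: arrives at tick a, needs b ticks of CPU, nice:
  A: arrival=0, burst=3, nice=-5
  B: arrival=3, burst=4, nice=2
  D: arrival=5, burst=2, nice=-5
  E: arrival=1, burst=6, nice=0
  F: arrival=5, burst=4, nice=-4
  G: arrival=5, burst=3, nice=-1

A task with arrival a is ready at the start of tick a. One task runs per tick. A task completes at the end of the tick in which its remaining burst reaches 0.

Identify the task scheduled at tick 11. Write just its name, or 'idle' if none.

t=0: ready={A} → run A
t=1: ready={A,E} → run A
t=2: ready={A,E} → run A
t=3: ready={B,E} → run E
t=4: ready={B,E} → run E
t=5: ready={B,D,E,F,G} → run D
t=6: ready={B,D,E,F,G} → run D
t=7: ready={B,E,F,G} → run F
t=8: ready={B,E,F,G} → run F
t=9: ready={B,E,F,G} → run F
t=10: ready={B,E,F,G} → run F
t=11: ready={B,E,G} → run G
t=12: ready={B,E,G} → run G
t=13: ready={B,E,G} → run G
t=14: ready={B,E} → run E
t=15: ready={B,E} → run E
t=16: ready={B,E} → run E
t=17: ready={B,E} → run E
t=18: ready={B} → run B
t=19: ready={B} → run B
t=20: ready={B} → run B
t=21: ready={B} → run B
t=22: (idle)
t=23: (idle)
t=24: (idle)
t=25: (idle)
t=26: (idle)

running at tick 11 = G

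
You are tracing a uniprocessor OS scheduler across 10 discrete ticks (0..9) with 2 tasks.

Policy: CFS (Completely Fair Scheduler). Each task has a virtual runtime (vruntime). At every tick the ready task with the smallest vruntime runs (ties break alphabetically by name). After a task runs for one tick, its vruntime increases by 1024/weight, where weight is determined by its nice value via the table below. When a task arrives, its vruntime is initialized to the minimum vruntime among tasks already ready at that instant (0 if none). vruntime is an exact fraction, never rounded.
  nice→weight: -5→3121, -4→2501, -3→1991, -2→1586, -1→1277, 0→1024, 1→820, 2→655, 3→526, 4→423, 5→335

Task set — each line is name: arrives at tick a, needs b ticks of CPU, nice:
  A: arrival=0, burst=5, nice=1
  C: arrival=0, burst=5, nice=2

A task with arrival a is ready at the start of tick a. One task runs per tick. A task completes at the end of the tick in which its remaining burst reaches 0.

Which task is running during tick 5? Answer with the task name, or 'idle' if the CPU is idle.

t=0: vr[A=0 C=0] → run A
t=1: vr[A=256/205 C=0] → run C
t=2: vr[A=256/205 C=1024/655] → run A
t=3: vr[A=512/205 C=1024/655] → run C
t=4: vr[A=512/205 C=2048/655] → run A
t=5: vr[A=768/205 C=2048/655] → run C
t=6: vr[A=768/205 C=3072/655] → run A
t=7: vr[A=1024/205 C=3072/655] → run C
t=8: vr[A=1024/205 C=4096/655] → run A
t=9: vr[C=4096/655] → run C

running at tick 5 = C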